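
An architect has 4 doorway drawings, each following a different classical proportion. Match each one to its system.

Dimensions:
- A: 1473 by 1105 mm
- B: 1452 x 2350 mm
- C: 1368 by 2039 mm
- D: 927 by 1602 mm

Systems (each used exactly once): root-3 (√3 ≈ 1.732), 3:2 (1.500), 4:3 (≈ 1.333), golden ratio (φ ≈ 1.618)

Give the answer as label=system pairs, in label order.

A=4:3, B=golden ratio, C=3:2, D=root-3

A = 1473/1105 ≈ 1.333 → 4:3 (1.333)
B = 2350/1452 ≈ 1.618 → golden ratio (1.618)
C = 2039/1368 ≈ 1.490 → 3:2 (1.500)
D = 1602/927 ≈ 1.728 → root-3 (1.732)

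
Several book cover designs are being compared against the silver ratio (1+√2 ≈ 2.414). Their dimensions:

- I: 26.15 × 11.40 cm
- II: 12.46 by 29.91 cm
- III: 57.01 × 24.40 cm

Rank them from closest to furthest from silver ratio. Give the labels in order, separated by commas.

II, III, I

I: 26.15/11.40 ≈ 2.294 → |2.294 − 2.414| = 0.120
II: 29.91/12.46 ≈ 2.400 → |2.400 − 2.414| = 0.014
III: 57.01/24.40 ≈ 2.336 → |2.336 − 2.414| = 0.078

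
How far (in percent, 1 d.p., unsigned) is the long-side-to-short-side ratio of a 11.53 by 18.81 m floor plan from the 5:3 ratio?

2.1%

Ratio = 18.81 / 11.53 ≈ 1.6314.
Ideal 5:3 ≈ 1.6667. |1.6314 − 1.6667| / 1.6667 ≈ 2.12% → 2.1%.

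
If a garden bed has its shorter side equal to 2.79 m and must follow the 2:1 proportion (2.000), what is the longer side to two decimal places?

5.58 m

2:1 = 2.00000.
Longer side = 2.79 × 2.00000 ≈ 5.5800 → 5.58 m.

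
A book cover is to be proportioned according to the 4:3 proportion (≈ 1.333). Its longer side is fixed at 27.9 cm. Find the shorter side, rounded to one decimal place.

20.9 cm

4:3 ≈ 1.33333.
Shorter side = 27.9 ÷ 1.33333 ≈ 20.925 → 20.9 cm.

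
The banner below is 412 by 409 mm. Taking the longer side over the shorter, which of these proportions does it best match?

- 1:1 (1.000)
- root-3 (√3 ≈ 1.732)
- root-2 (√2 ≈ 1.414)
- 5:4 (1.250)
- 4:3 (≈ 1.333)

Ratio = 412 / 409 ≈ 1.007.
Distances: 1:1 1.000 (Δ 0.007); root-3 1.732 (Δ 0.725); root-2 1.414 (Δ 0.407); 5:4 1.250 (Δ 0.243); 4:3 1.333 (Δ 0.326).

1:1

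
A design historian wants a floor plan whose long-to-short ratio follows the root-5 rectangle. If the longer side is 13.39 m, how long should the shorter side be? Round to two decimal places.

root-5 ≈ 2.23607.
Shorter side = 13.39 ÷ 2.23607 ≈ 5.9882 → 5.99 m.

5.99 m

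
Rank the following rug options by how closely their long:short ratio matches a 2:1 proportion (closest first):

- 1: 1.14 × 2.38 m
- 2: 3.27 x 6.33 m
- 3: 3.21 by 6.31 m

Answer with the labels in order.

3, 2, 1

1: 2.38/1.14 ≈ 2.088 → |2.088 − 2.000| = 0.088
2: 6.33/3.27 ≈ 1.936 → |1.936 − 2.000| = 0.064
3: 6.31/3.21 ≈ 1.966 → |1.966 − 2.000| = 0.034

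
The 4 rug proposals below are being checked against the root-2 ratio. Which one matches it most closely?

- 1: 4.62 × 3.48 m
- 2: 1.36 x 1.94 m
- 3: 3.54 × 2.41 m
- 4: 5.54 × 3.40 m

Ratios (long/short): 1 ≈ 1.328; 2 ≈ 1.426; 3 ≈ 1.469; 4 ≈ 1.629.
root-2 ≈ 1.414; option 2 is nearest (Δ 0.012).

2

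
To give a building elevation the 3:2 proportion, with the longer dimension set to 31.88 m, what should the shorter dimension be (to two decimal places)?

21.25 m

3:2 = 1.50000.
Shorter side = 31.88 ÷ 1.50000 ≈ 21.2533 → 21.25 m.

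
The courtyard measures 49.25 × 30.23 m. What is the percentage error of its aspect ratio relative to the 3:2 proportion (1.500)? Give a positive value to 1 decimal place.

8.6%

Ratio = 49.25 / 30.23 ≈ 1.6292.
Ideal 3:2 = 1.5000. |1.6292 − 1.5000| / 1.5000 ≈ 8.61% → 8.6%.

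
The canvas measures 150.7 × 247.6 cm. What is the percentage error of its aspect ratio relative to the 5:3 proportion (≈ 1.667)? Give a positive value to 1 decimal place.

Ratio = 247.6 / 150.7 ≈ 1.6430.
Ideal 5:3 ≈ 1.6667. |1.6430 − 1.6667| / 1.6667 ≈ 1.42% → 1.4%.

1.4%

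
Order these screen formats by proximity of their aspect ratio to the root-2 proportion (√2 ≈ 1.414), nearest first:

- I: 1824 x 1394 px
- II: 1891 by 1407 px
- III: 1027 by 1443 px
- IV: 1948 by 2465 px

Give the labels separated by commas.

I: 1824/1394 ≈ 1.308 → |1.308 − 1.414| = 0.106
II: 1891/1407 ≈ 1.344 → |1.344 − 1.414| = 0.070
III: 1443/1027 ≈ 1.405 → |1.405 − 1.414| = 0.009
IV: 2465/1948 ≈ 1.265 → |1.265 − 1.414| = 0.149

III, II, I, IV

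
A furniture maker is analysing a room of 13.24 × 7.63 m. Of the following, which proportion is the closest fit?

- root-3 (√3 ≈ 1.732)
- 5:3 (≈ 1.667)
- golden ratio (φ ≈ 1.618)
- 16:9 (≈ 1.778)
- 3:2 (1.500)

13.24/7.63 ≈ 1.735. Nearest candidates are root-3 (1.732, off by 0.003) and 16:9 (1.778, off by 0.043).

root-3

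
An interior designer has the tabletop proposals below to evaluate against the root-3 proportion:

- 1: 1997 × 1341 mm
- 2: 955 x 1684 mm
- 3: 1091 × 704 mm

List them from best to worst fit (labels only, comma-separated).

Ratios: 1 = 1997 / 1341 ≈ 1.489; 2 = 1684 / 955 ≈ 1.763; 3 = 1091 / 704 ≈ 1.550.
|Δ from 1.732|: 1 0.243; 2 0.031; 3 0.182.

2, 3, 1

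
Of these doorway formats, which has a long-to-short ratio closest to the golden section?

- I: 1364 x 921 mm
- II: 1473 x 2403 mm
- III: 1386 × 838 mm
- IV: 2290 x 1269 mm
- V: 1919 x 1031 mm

II

Target golden ratio ≈ 1.618.
I: 1.481 (Δ0.137)  II: 1.631 (Δ0.013)  III: 1.654 (Δ0.036)  IV: 1.805 (Δ0.187)  V: 1.861 (Δ0.243)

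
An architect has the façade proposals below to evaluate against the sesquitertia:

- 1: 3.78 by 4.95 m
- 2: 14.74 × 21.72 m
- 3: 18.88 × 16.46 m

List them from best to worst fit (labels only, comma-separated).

Ratios: 1 = 4.95 / 3.78 ≈ 1.310; 2 = 21.72 / 14.74 ≈ 1.474; 3 = 18.88 / 16.46 ≈ 1.147.
|Δ from 1.333|: 1 0.023; 2 0.141; 3 0.186.

1, 2, 3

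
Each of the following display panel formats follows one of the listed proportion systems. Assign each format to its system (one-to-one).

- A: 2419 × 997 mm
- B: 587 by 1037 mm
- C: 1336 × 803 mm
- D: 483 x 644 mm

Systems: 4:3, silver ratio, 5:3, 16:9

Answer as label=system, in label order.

A=silver ratio, B=16:9, C=5:3, D=4:3

Ratios: A ≈ 2.426; B ≈ 1.767; C ≈ 1.664; D ≈ 1.333.
Targets: 4:3 ≈ 1.333; silver ratio ≈ 2.414; 5:3 ≈ 1.667; 16:9 ≈ 1.778.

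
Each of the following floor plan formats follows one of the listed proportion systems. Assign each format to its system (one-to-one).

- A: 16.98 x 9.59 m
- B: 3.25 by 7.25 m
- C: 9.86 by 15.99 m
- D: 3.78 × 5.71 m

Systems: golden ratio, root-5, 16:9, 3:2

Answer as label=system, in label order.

Ratios: A ≈ 1.771; B ≈ 2.231; C ≈ 1.622; D ≈ 1.511.
Targets: golden ratio ≈ 1.618; root-5 ≈ 2.236; 16:9 ≈ 1.778; 3:2 ≈ 1.500.

A=16:9, B=root-5, C=golden ratio, D=3:2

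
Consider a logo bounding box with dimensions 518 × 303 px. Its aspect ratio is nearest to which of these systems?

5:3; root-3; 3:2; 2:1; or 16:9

518/303 ≈ 1.710. Nearest candidates are root-3 (1.732, off by 0.022) and 5:3 (1.667, off by 0.043).

root-3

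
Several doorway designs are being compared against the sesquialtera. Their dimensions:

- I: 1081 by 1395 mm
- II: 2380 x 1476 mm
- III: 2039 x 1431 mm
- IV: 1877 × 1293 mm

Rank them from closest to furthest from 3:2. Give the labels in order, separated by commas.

Ratios: I = 1395 / 1081 ≈ 1.290; II = 2380 / 1476 ≈ 1.612; III = 2039 / 1431 ≈ 1.425; IV = 1877 / 1293 ≈ 1.452.
|Δ from 1.500|: I 0.210; II 0.112; III 0.075; IV 0.048.

IV, III, II, I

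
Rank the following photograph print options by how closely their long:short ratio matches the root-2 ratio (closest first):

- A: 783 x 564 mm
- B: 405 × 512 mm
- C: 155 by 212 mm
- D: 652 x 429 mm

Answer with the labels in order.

A, C, D, B

Ratios: A = 783 / 564 ≈ 1.388; B = 512 / 405 ≈ 1.264; C = 212 / 155 ≈ 1.368; D = 652 / 429 ≈ 1.520.
|Δ from 1.414|: A 0.026; B 0.150; C 0.046; D 0.106.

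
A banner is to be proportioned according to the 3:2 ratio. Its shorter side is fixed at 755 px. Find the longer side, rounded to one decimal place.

3:2 = 1.50000.
Longer side = 755 × 1.50000 ≈ 1132.500 → 1132.5 px.

1132.5 px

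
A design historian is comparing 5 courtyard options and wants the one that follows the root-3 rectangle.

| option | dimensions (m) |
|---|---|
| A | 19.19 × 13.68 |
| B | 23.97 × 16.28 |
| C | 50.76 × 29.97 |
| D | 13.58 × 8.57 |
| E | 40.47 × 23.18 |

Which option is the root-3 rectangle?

Ratios (long/short): A ≈ 1.403; B ≈ 1.472; C ≈ 1.694; D ≈ 1.585; E ≈ 1.746.
root-3 ≈ 1.732; option E is nearest (Δ 0.014).

E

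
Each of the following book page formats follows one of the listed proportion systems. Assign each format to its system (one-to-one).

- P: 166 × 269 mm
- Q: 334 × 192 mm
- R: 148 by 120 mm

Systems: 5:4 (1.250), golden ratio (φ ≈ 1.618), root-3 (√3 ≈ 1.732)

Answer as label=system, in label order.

P=golden ratio, Q=root-3, R=5:4

Ratios: P ≈ 1.620; Q ≈ 1.740; R ≈ 1.233.
Targets: 5:4 ≈ 1.250; golden ratio ≈ 1.618; root-3 ≈ 1.732.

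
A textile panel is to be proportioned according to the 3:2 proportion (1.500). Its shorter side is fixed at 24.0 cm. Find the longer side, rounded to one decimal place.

3:2 = 1.50000.
Longer side = 24.0 × 1.50000 ≈ 36.000 → 36.0 cm.

36.0 cm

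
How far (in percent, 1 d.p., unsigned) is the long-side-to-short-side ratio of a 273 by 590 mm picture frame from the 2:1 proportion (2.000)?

8.1%

Ratio = 590 / 273 ≈ 2.1612.
Ideal 2:1 = 2.0000. |2.1612 − 2.0000| / 2.0000 ≈ 8.06% → 8.1%.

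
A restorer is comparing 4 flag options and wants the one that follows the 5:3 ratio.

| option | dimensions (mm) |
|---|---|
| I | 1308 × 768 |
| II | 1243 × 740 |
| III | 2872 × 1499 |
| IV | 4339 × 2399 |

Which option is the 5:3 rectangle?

Target 5:3 ≈ 1.667.
I: 1.703 (Δ0.036)  II: 1.680 (Δ0.013)  III: 1.916 (Δ0.249)  IV: 1.809 (Δ0.142)

II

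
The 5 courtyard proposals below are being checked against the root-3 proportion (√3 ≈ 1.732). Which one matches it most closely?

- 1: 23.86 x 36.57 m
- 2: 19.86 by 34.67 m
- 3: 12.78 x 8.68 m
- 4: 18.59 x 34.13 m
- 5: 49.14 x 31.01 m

Target root-3 ≈ 1.732.
1: 1.533 (Δ0.199)  2: 1.746 (Δ0.014)  3: 1.472 (Δ0.260)  4: 1.836 (Δ0.104)  5: 1.585 (Δ0.147)

2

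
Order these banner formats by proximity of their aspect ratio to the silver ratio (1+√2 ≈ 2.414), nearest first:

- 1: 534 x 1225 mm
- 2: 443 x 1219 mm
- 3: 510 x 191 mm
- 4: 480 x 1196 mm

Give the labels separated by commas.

4, 1, 3, 2

1: 1225/534 ≈ 2.294 → |2.294 − 2.414| = 0.120
2: 1219/443 ≈ 2.752 → |2.752 − 2.414| = 0.338
3: 510/191 ≈ 2.670 → |2.670 − 2.414| = 0.256
4: 1196/480 ≈ 2.492 → |2.492 − 2.414| = 0.078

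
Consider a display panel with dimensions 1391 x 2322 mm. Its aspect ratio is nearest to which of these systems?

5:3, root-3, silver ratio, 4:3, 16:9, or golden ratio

5:3

Ratio = 2322 / 1391 ≈ 1.669.
Distances: 5:3 1.667 (Δ 0.002); root-3 1.732 (Δ 0.063); silver ratio 2.414 (Δ 0.745); 4:3 1.333 (Δ 0.336); 16:9 1.778 (Δ 0.109); golden ratio 1.618 (Δ 0.051).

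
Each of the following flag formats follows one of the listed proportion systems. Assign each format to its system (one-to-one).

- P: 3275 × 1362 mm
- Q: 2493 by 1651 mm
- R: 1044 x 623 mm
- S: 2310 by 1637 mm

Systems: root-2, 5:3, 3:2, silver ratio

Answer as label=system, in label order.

P = 3275/1362 ≈ 2.405 → silver ratio (2.414)
Q = 2493/1651 ≈ 1.510 → 3:2 (1.500)
R = 1044/623 ≈ 1.676 → 5:3 (1.667)
S = 2310/1637 ≈ 1.411 → root-2 (1.414)

P=silver ratio, Q=3:2, R=5:3, S=root-2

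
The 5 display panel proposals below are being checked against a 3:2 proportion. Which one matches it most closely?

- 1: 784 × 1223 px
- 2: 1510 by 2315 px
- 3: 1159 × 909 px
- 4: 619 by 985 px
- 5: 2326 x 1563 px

5

Ratios (long/short): 1 ≈ 1.560; 2 ≈ 1.533; 3 ≈ 1.275; 4 ≈ 1.591; 5 ≈ 1.488.
3:2 ≈ 1.500; option 5 is nearest (Δ 0.012).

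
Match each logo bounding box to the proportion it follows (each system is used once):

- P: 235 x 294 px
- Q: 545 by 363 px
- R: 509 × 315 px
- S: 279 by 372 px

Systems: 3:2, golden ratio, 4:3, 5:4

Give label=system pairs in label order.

P=5:4, Q=3:2, R=golden ratio, S=4:3

P = 294/235 ≈ 1.251 → 5:4 (1.250)
Q = 545/363 ≈ 1.501 → 3:2 (1.500)
R = 509/315 ≈ 1.616 → golden ratio (1.618)
S = 372/279 ≈ 1.333 → 4:3 (1.333)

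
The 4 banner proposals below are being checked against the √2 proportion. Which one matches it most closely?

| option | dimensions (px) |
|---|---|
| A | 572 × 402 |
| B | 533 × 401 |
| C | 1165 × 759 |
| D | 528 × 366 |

A

Ratios (long/short): A ≈ 1.423; B ≈ 1.329; C ≈ 1.535; D ≈ 1.443.
root-2 ≈ 1.414; option A is nearest (Δ 0.009).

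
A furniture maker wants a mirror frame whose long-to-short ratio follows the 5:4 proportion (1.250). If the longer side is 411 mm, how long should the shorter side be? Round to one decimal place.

328.8 mm

5:4 = 1.25000.
Shorter side = 411 ÷ 1.25000 ≈ 328.800 → 328.8 mm.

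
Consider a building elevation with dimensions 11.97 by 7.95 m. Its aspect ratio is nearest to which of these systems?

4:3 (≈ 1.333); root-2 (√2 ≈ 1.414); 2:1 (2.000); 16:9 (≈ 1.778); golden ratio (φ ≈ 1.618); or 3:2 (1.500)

Ratio = 11.97 / 7.95 ≈ 1.506.
Distances: 4:3 1.333 (Δ 0.173); root-2 1.414 (Δ 0.092); 2:1 2.000 (Δ 0.494); 16:9 1.778 (Δ 0.272); golden ratio 1.618 (Δ 0.112); 3:2 1.500 (Δ 0.006).

3:2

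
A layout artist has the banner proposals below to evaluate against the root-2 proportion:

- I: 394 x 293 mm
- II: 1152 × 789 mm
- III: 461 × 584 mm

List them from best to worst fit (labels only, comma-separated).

II, I, III

Ratios: I = 394 / 293 ≈ 1.345; II = 1152 / 789 ≈ 1.460; III = 584 / 461 ≈ 1.267.
|Δ from 1.414|: I 0.069; II 0.046; III 0.147.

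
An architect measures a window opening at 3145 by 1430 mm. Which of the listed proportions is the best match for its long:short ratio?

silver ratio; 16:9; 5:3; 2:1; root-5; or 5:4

3145/1430 ≈ 2.199. Nearest candidates are root-5 (2.236, off by 0.037) and 2:1 (2.000, off by 0.199).

root-5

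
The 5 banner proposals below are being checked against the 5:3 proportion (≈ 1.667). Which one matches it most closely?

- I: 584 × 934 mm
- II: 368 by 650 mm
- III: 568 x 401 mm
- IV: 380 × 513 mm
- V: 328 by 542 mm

V

Target 5:3 ≈ 1.667.
I: 1.599 (Δ0.068)  II: 1.766 (Δ0.099)  III: 1.416 (Δ0.251)  IV: 1.350 (Δ0.317)  V: 1.652 (Δ0.015)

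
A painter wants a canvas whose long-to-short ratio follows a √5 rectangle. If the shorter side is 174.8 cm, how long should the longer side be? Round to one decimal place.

root-5 ≈ 2.23607.
Longer side = 174.8 × 2.23607 ≈ 390.865 → 390.9 cm.

390.9 cm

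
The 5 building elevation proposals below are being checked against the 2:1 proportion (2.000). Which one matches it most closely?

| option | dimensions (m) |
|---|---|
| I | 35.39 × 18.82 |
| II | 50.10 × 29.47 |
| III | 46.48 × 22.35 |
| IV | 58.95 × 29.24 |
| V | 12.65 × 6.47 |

Ratios (long/short): I ≈ 1.880; II ≈ 1.700; III ≈ 2.080; IV ≈ 2.016; V ≈ 1.955.
2:1 ≈ 2.000; option IV is nearest (Δ 0.016).

IV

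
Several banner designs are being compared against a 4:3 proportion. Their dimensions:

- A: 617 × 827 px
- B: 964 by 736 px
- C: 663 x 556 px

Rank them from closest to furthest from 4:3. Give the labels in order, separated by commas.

A: 827/617 ≈ 1.340 → |1.340 − 1.333| = 0.007
B: 964/736 ≈ 1.310 → |1.310 − 1.333| = 0.023
C: 663/556 ≈ 1.192 → |1.192 − 1.333| = 0.141

A, B, C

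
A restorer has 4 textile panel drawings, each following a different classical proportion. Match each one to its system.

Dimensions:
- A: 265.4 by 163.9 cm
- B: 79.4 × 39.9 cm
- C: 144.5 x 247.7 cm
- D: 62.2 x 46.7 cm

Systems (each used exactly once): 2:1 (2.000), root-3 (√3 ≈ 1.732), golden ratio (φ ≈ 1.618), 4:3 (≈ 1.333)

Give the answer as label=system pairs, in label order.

Ratios: A ≈ 1.619; B ≈ 1.990; C ≈ 1.714; D ≈ 1.332.
Targets: 2:1 ≈ 2.000; root-3 ≈ 1.732; golden ratio ≈ 1.618; 4:3 ≈ 1.333.

A=golden ratio, B=2:1, C=root-3, D=4:3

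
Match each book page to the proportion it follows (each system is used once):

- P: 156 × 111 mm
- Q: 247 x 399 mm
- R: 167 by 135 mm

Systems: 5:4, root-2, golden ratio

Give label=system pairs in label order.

P = 156/111 ≈ 1.405 → root-2 (1.414)
Q = 399/247 ≈ 1.615 → golden ratio (1.618)
R = 167/135 ≈ 1.237 → 5:4 (1.250)

P=root-2, Q=golden ratio, R=5:4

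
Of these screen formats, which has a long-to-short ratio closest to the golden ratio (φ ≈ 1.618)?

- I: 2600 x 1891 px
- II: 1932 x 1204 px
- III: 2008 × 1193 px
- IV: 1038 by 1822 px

II

Ratios (long/short): I ≈ 1.375; II ≈ 1.605; III ≈ 1.683; IV ≈ 1.755.
golden ratio ≈ 1.618; option II is nearest (Δ 0.013).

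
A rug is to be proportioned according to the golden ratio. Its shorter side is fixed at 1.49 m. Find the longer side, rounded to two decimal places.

2.41 m

golden ratio ≈ 1.61803.
Longer side = 1.49 × 1.61803 ≈ 2.4109 → 2.41 m.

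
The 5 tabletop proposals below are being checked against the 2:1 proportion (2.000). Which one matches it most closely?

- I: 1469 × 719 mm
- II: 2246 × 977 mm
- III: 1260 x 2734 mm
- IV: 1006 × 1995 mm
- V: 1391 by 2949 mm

Ratios (long/short): I ≈ 2.043; II ≈ 2.299; III ≈ 2.170; IV ≈ 1.983; V ≈ 2.120.
2:1 ≈ 2.000; option IV is nearest (Δ 0.017).

IV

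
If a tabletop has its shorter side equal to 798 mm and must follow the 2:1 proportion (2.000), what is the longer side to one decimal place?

2:1 = 2.00000.
Longer side = 798 × 2.00000 ≈ 1596.000 → 1596.0 mm.

1596.0 mm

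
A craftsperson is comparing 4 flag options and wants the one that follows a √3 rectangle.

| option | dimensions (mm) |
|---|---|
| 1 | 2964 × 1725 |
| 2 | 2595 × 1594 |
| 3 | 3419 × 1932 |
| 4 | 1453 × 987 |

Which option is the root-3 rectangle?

Target root-3 ≈ 1.732.
1: 1.718 (Δ0.014)  2: 1.628 (Δ0.104)  3: 1.770 (Δ0.038)  4: 1.472 (Δ0.260)

1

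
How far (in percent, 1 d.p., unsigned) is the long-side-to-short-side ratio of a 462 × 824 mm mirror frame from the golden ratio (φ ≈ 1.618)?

10.2%

Ratio = 824 / 462 ≈ 1.7835.
Ideal golden ratio ≈ 1.6180. |1.7835 − 1.6180| / 1.6180 ≈ 10.23% → 10.2%.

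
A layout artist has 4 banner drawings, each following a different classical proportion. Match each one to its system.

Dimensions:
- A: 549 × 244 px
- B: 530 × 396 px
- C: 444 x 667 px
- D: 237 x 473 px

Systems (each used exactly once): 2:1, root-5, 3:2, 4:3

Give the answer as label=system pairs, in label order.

Ratios: A ≈ 2.250; B ≈ 1.338; C ≈ 1.502; D ≈ 1.996.
Targets: 2:1 ≈ 2.000; root-5 ≈ 2.236; 3:2 ≈ 1.500; 4:3 ≈ 1.333.

A=root-5, B=4:3, C=3:2, D=2:1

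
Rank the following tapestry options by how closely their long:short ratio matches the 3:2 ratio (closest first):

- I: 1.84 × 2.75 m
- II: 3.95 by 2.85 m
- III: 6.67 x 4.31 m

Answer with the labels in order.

I, III, II

Ratios: I = 2.75 / 1.84 ≈ 1.495; II = 3.95 / 2.85 ≈ 1.386; III = 6.67 / 4.31 ≈ 1.548.
|Δ from 1.500|: I 0.005; II 0.114; III 0.048.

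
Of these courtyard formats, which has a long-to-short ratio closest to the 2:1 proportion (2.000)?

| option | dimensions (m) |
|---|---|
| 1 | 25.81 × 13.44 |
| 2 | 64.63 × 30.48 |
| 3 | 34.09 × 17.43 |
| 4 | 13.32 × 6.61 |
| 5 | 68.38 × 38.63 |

Target 2:1 ≈ 2.000.
1: 1.920 (Δ0.080)  2: 2.120 (Δ0.120)  3: 1.956 (Δ0.044)  4: 2.015 (Δ0.015)  5: 1.770 (Δ0.230)

4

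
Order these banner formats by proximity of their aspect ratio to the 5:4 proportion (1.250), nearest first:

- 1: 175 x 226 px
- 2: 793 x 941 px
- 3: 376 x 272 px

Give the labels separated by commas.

1: 226/175 ≈ 1.291 → |1.291 − 1.250| = 0.041
2: 941/793 ≈ 1.187 → |1.187 − 1.250| = 0.063
3: 376/272 ≈ 1.382 → |1.382 − 1.250| = 0.132

1, 2, 3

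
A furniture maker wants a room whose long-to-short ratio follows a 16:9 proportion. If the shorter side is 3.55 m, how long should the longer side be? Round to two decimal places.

16:9 ≈ 1.77778.
Longer side = 3.55 × 1.77778 ≈ 6.3111 → 6.31 m.

6.31 m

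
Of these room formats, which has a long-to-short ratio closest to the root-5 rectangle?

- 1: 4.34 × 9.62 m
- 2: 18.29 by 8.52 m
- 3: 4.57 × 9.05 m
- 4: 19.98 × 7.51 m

Ratios (long/short): 1 ≈ 2.217; 2 ≈ 2.147; 3 ≈ 1.980; 4 ≈ 2.660.
root-5 ≈ 2.236; option 1 is nearest (Δ 0.019).

1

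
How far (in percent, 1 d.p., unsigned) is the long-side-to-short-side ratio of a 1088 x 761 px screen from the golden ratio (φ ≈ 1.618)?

Ratio = 1088 / 761 ≈ 1.4297.
Ideal golden ratio ≈ 1.6180. |1.4297 − 1.6180| / 1.6180 ≈ 11.64% → 11.6%.

11.6%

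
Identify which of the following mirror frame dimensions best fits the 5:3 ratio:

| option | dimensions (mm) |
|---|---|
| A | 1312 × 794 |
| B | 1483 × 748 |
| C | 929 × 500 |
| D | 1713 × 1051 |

Target 5:3 ≈ 1.667.
A: 1.652 (Δ0.015)  B: 1.983 (Δ0.316)  C: 1.858 (Δ0.191)  D: 1.630 (Δ0.037)

A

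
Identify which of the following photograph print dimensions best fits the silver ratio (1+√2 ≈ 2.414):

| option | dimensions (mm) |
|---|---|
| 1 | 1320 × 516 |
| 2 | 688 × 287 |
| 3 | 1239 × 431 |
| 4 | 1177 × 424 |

2

Target silver ratio ≈ 2.414.
1: 2.558 (Δ0.144)  2: 2.397 (Δ0.017)  3: 2.875 (Δ0.461)  4: 2.776 (Δ0.362)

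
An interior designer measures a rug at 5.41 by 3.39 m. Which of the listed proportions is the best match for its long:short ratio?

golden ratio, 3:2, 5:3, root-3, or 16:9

golden ratio

5.41/3.39 ≈ 1.596. Nearest candidates are golden ratio (1.618, off by 0.022) and 5:3 (1.667, off by 0.071).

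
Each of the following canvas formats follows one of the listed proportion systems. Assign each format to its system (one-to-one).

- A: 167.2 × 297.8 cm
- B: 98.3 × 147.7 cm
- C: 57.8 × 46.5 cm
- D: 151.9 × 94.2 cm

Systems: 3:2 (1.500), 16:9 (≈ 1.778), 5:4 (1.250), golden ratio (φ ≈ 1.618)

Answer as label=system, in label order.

A = 297.8/167.2 ≈ 1.781 → 16:9 (1.778)
B = 147.7/98.3 ≈ 1.503 → 3:2 (1.500)
C = 57.8/46.5 ≈ 1.243 → 5:4 (1.250)
D = 151.9/94.2 ≈ 1.613 → golden ratio (1.618)

A=16:9, B=3:2, C=5:4, D=golden ratio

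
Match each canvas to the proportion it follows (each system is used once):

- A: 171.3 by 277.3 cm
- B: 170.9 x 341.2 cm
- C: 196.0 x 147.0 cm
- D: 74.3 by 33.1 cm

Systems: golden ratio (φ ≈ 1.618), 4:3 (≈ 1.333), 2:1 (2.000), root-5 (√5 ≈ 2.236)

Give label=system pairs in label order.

A=golden ratio, B=2:1, C=4:3, D=root-5

A = 277.3/171.3 ≈ 1.619 → golden ratio (1.618)
B = 341.2/170.9 ≈ 1.996 → 2:1 (2.000)
C = 196.0/147.0 ≈ 1.333 → 4:3 (1.333)
D = 74.3/33.1 ≈ 2.245 → root-5 (2.236)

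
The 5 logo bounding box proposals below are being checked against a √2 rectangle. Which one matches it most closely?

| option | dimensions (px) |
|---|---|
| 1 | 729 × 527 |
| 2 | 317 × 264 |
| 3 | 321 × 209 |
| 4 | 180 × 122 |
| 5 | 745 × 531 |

Target root-2 ≈ 1.414.
1: 1.383 (Δ0.031)  2: 1.201 (Δ0.213)  3: 1.536 (Δ0.122)  4: 1.475 (Δ0.061)  5: 1.403 (Δ0.011)

5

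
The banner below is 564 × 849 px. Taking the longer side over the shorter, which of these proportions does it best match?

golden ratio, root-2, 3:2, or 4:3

849/564 ≈ 1.505. Nearest candidates are 3:2 (1.500, off by 0.005) and root-2 (1.414, off by 0.091).

3:2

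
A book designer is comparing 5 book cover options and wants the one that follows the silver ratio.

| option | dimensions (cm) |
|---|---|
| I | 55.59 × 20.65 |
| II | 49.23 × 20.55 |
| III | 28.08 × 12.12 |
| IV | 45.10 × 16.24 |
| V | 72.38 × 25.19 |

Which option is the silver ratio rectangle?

Target silver ratio ≈ 2.414.
I: 2.692 (Δ0.278)  II: 2.396 (Δ0.018)  III: 2.317 (Δ0.097)  IV: 2.777 (Δ0.363)  V: 2.873 (Δ0.459)

II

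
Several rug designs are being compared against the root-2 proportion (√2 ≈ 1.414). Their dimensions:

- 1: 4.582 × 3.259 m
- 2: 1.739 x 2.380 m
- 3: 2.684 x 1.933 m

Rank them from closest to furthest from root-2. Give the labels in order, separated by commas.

Ratios: 1 = 4.582 / 3.259 ≈ 1.406; 2 = 2.380 / 1.739 ≈ 1.369; 3 = 2.684 / 1.933 ≈ 1.389.
|Δ from 1.414|: 1 0.008; 2 0.045; 3 0.025.

1, 3, 2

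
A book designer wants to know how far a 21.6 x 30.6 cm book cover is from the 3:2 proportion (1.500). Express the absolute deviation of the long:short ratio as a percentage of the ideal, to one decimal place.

Ratio = 30.6 / 21.6 ≈ 1.4167.
Ideal 3:2 = 1.5000. |1.4167 − 1.5000| / 1.5000 ≈ 5.55% → 5.6%.

5.6%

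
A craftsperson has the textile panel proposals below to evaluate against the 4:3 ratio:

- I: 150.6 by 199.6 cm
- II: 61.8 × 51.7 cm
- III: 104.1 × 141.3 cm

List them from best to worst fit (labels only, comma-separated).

I, III, II

I: 199.6/150.6 ≈ 1.325 → |1.325 − 1.333| = 0.008
II: 61.8/51.7 ≈ 1.195 → |1.195 − 1.333| = 0.138
III: 141.3/104.1 ≈ 1.357 → |1.357 − 1.333| = 0.024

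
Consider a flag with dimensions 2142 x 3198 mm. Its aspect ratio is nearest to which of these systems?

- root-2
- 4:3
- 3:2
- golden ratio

3:2

3198/2142 ≈ 1.493. Nearest candidates are 3:2 (1.500, off by 0.007) and root-2 (1.414, off by 0.079).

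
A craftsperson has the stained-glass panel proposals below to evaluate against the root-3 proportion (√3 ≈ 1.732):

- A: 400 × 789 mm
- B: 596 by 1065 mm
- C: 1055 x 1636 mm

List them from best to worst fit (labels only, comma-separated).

B, C, A

Ratios: A = 789 / 400 ≈ 1.972; B = 1065 / 596 ≈ 1.787; C = 1636 / 1055 ≈ 1.551.
|Δ from 1.732|: A 0.240; B 0.055; C 0.181.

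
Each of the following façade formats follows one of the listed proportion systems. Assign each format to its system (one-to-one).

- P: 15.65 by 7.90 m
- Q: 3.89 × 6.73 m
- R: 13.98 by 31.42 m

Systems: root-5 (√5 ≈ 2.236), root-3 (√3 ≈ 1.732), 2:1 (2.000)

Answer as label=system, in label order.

P=2:1, Q=root-3, R=root-5

P = 15.65/7.90 ≈ 1.981 → 2:1 (2.000)
Q = 6.73/3.89 ≈ 1.730 → root-3 (1.732)
R = 31.42/13.98 ≈ 2.247 → root-5 (2.236)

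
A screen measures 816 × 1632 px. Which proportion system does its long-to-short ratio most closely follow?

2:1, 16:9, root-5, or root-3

2:1

1632/816 ≈ 2.000. Nearest candidates are 2:1 (2.000, off by 0.000) and 16:9 (1.778, off by 0.222).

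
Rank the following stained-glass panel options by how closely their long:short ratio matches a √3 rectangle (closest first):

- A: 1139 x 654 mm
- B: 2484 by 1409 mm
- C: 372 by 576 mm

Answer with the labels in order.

Ratios: A = 1139 / 654 ≈ 1.742; B = 2484 / 1409 ≈ 1.763; C = 576 / 372 ≈ 1.548.
|Δ from 1.732|: A 0.010; B 0.031; C 0.184.

A, B, C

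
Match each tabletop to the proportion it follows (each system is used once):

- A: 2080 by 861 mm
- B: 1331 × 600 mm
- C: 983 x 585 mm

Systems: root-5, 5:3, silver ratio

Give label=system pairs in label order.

Ratios: A ≈ 2.416; B ≈ 2.218; C ≈ 1.680.
Targets: root-5 ≈ 2.236; 5:3 ≈ 1.667; silver ratio ≈ 2.414.

A=silver ratio, B=root-5, C=5:3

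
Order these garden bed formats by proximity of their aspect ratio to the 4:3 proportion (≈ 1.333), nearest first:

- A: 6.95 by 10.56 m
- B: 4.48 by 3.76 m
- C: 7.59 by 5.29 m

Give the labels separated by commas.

A: 10.56/6.95 ≈ 1.519 → |1.519 − 1.333| = 0.186
B: 4.48/3.76 ≈ 1.191 → |1.191 − 1.333| = 0.142
C: 7.59/5.29 ≈ 1.435 → |1.435 − 1.333| = 0.102

C, B, A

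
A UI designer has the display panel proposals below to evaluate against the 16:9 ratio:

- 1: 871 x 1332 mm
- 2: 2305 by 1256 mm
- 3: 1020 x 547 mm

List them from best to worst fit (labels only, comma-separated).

Ratios: 1 = 1332 / 871 ≈ 1.529; 2 = 2305 / 1256 ≈ 1.835; 3 = 1020 / 547 ≈ 1.865.
|Δ from 1.778|: 1 0.249; 2 0.057; 3 0.087.

2, 3, 1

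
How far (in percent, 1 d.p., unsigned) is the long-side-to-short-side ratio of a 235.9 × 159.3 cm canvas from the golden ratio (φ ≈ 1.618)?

Ratio = 235.9 / 159.3 ≈ 1.4809.
Ideal golden ratio ≈ 1.6180. |1.4809 − 1.6180| / 1.6180 ≈ 8.47% → 8.5%.

8.5%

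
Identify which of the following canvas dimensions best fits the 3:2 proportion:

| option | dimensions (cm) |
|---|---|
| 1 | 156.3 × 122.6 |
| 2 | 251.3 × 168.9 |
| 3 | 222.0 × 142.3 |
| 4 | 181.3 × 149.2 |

2

Target 3:2 ≈ 1.500.
1: 1.275 (Δ0.225)  2: 1.488 (Δ0.012)  3: 1.560 (Δ0.060)  4: 1.215 (Δ0.285)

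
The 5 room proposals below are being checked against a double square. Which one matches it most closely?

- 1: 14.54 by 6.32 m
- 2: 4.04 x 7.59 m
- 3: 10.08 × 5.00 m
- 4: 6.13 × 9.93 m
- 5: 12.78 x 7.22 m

3

Target 2:1 ≈ 2.000.
1: 2.301 (Δ0.301)  2: 1.879 (Δ0.121)  3: 2.016 (Δ0.016)  4: 1.620 (Δ0.380)  5: 1.770 (Δ0.230)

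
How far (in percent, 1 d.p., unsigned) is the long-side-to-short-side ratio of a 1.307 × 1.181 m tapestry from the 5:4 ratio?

11.5%

Ratio = 1.307 / 1.181 ≈ 1.1067.
Ideal 5:4 = 1.2500. |1.1067 − 1.2500| / 1.2500 ≈ 11.46% → 11.5%.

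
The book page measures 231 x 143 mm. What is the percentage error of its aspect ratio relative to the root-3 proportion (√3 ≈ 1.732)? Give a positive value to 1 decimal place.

6.7%

Ratio = 231 / 143 ≈ 1.6154.
Ideal root-3 ≈ 1.7321. |1.6154 − 1.7321| / 1.7321 ≈ 6.74% → 6.7%.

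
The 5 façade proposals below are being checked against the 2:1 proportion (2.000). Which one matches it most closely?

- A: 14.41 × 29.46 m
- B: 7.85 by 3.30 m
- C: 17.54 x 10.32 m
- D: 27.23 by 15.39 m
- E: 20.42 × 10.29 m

Ratios (long/short): A ≈ 2.044; B ≈ 2.379; C ≈ 1.700; D ≈ 1.769; E ≈ 1.984.
2:1 ≈ 2.000; option E is nearest (Δ 0.016).

E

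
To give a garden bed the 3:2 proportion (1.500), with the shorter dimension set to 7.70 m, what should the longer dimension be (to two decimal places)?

3:2 = 1.50000.
Longer side = 7.70 × 1.50000 ≈ 11.5500 → 11.55 m.

11.55 m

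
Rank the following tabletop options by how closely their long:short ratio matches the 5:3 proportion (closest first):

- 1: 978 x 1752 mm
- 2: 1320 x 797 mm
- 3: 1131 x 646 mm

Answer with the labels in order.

2, 3, 1

1: 1752/978 ≈ 1.791 → |1.791 − 1.667| = 0.124
2: 1320/797 ≈ 1.656 → |1.656 − 1.667| = 0.011
3: 1131/646 ≈ 1.751 → |1.751 − 1.667| = 0.084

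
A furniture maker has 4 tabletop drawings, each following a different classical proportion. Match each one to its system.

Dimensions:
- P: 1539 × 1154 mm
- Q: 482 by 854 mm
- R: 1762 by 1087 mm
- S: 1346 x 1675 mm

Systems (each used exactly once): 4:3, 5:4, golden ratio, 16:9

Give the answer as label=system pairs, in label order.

P=4:3, Q=16:9, R=golden ratio, S=5:4

Ratios: P ≈ 1.334; Q ≈ 1.772; R ≈ 1.621; S ≈ 1.244.
Targets: 4:3 ≈ 1.333; 5:4 ≈ 1.250; golden ratio ≈ 1.618; 16:9 ≈ 1.778.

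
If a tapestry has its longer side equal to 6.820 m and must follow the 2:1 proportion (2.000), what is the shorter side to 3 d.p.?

3.410 m

2:1 = 2.00000.
Shorter side = 6.820 ÷ 2.00000 ≈ 3.41000 → 3.410 m.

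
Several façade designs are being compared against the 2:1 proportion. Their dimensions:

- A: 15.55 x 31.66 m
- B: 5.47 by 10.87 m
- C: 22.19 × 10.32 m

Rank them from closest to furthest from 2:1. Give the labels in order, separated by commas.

B, A, C

A: 31.66/15.55 ≈ 2.036 → |2.036 − 2.000| = 0.036
B: 10.87/5.47 ≈ 1.987 → |1.987 − 2.000| = 0.013
C: 22.19/10.32 ≈ 2.150 → |2.150 − 2.000| = 0.150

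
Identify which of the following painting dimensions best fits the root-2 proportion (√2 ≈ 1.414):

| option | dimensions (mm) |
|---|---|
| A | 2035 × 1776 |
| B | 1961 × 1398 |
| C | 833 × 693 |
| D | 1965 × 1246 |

Ratios (long/short): A ≈ 1.146; B ≈ 1.403; C ≈ 1.202; D ≈ 1.577.
root-2 ≈ 1.414; option B is nearest (Δ 0.011).

B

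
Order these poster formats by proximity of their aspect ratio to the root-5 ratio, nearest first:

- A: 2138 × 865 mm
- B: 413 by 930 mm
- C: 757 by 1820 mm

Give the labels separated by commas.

A: 2138/865 ≈ 2.472 → |2.472 − 2.236| = 0.236
B: 930/413 ≈ 2.252 → |2.252 − 2.236| = 0.016
C: 1820/757 ≈ 2.404 → |2.404 − 2.236| = 0.168

B, C, A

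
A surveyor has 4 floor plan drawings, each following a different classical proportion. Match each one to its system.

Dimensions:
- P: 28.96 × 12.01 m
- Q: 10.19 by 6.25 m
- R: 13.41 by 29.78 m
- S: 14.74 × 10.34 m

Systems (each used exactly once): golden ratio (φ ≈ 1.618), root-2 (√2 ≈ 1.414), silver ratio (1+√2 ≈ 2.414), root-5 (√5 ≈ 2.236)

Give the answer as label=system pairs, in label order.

Ratios: P ≈ 2.411; Q ≈ 1.630; R ≈ 2.221; S ≈ 1.426.
Targets: golden ratio ≈ 1.618; root-2 ≈ 1.414; silver ratio ≈ 2.414; root-5 ≈ 2.236.

P=silver ratio, Q=golden ratio, R=root-5, S=root-2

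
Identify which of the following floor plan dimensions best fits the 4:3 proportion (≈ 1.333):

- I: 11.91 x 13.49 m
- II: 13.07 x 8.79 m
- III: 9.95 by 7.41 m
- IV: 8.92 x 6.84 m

Ratios (long/short): I ≈ 1.133; II ≈ 1.487; III ≈ 1.343; IV ≈ 1.304.
4:3 ≈ 1.333; option III is nearest (Δ 0.010).

III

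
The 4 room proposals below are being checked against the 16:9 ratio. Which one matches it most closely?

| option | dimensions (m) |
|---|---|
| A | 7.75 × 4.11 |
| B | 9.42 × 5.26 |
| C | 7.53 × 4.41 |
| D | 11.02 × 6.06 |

B

Ratios (long/short): A ≈ 1.886; B ≈ 1.791; C ≈ 1.707; D ≈ 1.818.
16:9 ≈ 1.778; option B is nearest (Δ 0.013).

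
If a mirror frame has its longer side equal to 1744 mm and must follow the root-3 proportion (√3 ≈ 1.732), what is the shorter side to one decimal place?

root-3 ≈ 1.73205.
Shorter side = 1744 ÷ 1.73205 ≈ 1006.899 → 1006.9 mm.

1006.9 mm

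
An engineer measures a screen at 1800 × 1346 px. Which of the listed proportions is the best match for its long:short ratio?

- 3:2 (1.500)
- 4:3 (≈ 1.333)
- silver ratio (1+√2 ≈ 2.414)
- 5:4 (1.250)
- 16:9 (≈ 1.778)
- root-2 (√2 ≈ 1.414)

4:3

1800/1346 ≈ 1.337. Nearest candidates are 4:3 (1.333, off by 0.004) and root-2 (1.414, off by 0.077).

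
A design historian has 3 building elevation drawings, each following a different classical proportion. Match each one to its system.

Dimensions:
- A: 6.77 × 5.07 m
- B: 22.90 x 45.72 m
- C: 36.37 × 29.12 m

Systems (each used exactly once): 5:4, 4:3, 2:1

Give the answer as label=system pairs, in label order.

A=4:3, B=2:1, C=5:4

A = 6.77/5.07 ≈ 1.335 → 4:3 (1.333)
B = 45.72/22.90 ≈ 1.997 → 2:1 (2.000)
C = 36.37/29.12 ≈ 1.249 → 5:4 (1.250)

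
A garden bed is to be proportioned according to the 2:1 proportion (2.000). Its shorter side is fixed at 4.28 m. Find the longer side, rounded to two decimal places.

8.56 m

2:1 = 2.00000.
Longer side = 4.28 × 2.00000 ≈ 8.5600 → 8.56 m.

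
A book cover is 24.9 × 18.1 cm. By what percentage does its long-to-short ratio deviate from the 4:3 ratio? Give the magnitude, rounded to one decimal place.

Ratio = 24.9 / 18.1 ≈ 1.3757.
Ideal 4:3 ≈ 1.3333. |1.3757 − 1.3333| / 1.3333 ≈ 3.18% → 3.2%.

3.2%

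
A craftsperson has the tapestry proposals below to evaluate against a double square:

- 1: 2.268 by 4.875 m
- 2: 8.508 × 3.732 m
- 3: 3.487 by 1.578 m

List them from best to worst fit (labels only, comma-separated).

Ratios: 1 = 4.875 / 2.268 ≈ 2.149; 2 = 8.508 / 3.732 ≈ 2.280; 3 = 3.487 / 1.578 ≈ 2.210.
|Δ from 2.000|: 1 0.149; 2 0.280; 3 0.210.

1, 3, 2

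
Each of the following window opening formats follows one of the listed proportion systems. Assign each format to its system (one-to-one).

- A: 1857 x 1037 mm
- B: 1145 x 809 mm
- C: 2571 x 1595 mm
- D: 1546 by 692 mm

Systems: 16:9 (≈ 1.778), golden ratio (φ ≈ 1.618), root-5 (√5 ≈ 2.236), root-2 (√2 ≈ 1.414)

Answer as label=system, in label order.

Ratios: A ≈ 1.791; B ≈ 1.415; C ≈ 1.612; D ≈ 2.234.
Targets: 16:9 ≈ 1.778; golden ratio ≈ 1.618; root-5 ≈ 2.236; root-2 ≈ 1.414.

A=16:9, B=root-2, C=golden ratio, D=root-5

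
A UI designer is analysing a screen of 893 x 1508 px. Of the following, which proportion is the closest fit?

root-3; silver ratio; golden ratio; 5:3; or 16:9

Ratio = 1508 / 893 ≈ 1.689.
Distances: root-3 1.732 (Δ 0.043); silver ratio 2.414 (Δ 0.725); golden ratio 1.618 (Δ 0.071); 5:3 1.667 (Δ 0.022); 16:9 1.778 (Δ 0.089).

5:3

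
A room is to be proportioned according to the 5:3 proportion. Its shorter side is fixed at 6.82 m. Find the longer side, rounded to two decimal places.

11.37 m

5:3 ≈ 1.66667.
Longer side = 6.82 × 1.66667 ≈ 11.3667 → 11.37 m.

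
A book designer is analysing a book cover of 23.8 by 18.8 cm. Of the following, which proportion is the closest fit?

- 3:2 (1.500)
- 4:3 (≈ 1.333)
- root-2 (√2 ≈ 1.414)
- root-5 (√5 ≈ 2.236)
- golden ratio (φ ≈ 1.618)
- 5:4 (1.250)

5:4

23.8/18.8 ≈ 1.266. Nearest candidates are 5:4 (1.250, off by 0.016) and 4:3 (1.333, off by 0.067).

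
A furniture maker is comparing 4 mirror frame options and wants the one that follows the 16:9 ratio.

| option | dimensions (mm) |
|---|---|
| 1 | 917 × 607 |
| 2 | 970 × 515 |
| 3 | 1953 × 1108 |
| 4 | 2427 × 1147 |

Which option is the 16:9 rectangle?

3

Target 16:9 ≈ 1.778.
1: 1.511 (Δ0.267)  2: 1.883 (Δ0.105)  3: 1.763 (Δ0.015)  4: 2.116 (Δ0.338)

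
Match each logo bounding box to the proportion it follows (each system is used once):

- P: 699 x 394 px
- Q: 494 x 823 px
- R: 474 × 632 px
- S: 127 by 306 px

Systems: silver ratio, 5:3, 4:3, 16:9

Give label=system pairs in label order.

P = 699/394 ≈ 1.774 → 16:9 (1.778)
Q = 823/494 ≈ 1.666 → 5:3 (1.667)
R = 632/474 ≈ 1.333 → 4:3 (1.333)
S = 306/127 ≈ 2.409 → silver ratio (2.414)

P=16:9, Q=5:3, R=4:3, S=silver ratio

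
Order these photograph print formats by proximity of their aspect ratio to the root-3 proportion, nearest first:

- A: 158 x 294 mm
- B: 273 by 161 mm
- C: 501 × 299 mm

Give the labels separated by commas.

A: 294/158 ≈ 1.861 → |1.861 − 1.732| = 0.129
B: 273/161 ≈ 1.696 → |1.696 − 1.732| = 0.036
C: 501/299 ≈ 1.676 → |1.676 − 1.732| = 0.056

B, C, A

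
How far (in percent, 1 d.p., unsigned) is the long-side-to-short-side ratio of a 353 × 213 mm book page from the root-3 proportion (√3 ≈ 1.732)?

Ratio = 353 / 213 ≈ 1.6573.
Ideal root-3 ≈ 1.7321. |1.6573 − 1.7321| / 1.7321 ≈ 4.32% → 4.3%.

4.3%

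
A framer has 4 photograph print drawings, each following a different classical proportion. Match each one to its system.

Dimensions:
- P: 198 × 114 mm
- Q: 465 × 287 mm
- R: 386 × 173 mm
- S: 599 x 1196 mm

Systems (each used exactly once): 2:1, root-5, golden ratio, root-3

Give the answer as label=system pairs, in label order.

Ratios: P ≈ 1.737; Q ≈ 1.620; R ≈ 2.231; S ≈ 1.997.
Targets: 2:1 ≈ 2.000; root-5 ≈ 2.236; golden ratio ≈ 1.618; root-3 ≈ 1.732.

P=root-3, Q=golden ratio, R=root-5, S=2:1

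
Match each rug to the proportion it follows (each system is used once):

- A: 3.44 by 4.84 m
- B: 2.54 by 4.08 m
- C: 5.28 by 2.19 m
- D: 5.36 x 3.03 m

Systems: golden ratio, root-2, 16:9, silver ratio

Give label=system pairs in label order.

Ratios: A ≈ 1.407; B ≈ 1.606; C ≈ 2.411; D ≈ 1.769.
Targets: golden ratio ≈ 1.618; root-2 ≈ 1.414; 16:9 ≈ 1.778; silver ratio ≈ 2.414.

A=root-2, B=golden ratio, C=silver ratio, D=16:9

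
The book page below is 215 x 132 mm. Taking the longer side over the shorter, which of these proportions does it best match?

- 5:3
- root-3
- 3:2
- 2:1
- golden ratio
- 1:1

golden ratio

Ratio = 215 / 132 ≈ 1.629.
Distances: 5:3 1.667 (Δ 0.038); root-3 1.732 (Δ 0.103); 3:2 1.500 (Δ 0.129); 2:1 2.000 (Δ 0.371); golden ratio 1.618 (Δ 0.011); 1:1 1.000 (Δ 0.629).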